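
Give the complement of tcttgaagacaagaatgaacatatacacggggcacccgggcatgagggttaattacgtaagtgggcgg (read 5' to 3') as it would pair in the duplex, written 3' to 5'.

Base-pairing A↔T, G↔C gives the complement. The complementary strand is antiparallel, so paired with a 5'→3' strand it runs 3'→5'.

3'-AGAACTTCTGTTCTTACTTGTATATGTGCCCCGTGGGCCCGTACTCCCAATTAATGCATTCACCCGCC-5'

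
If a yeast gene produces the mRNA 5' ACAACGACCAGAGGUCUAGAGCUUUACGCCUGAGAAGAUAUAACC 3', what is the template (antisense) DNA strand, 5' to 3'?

Replace U with T to get the coding DNA strand: ACAACGACCAGAGGTCTAGAGCTTTACGCCTGAGAAGATATAACC. The template strand is its reverse complement (complement TGTTGCTGGTCTCCAGATCTCGAAATGCGGACTCTTCTATATTGG, then reverse).

5′-GGTTATATCTTCTCAGGCGTAAAGCTCTAGACCTCTGGTCGTTGT-3′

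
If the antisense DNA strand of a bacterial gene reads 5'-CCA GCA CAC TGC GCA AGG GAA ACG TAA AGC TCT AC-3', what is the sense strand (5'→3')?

5'-GTAGAGCTTTACGTTTCCCTTGCGCAGTGTGCTGG-3'

The coding strand is complementary and antiparallel to the template: take the complement (A↔T, G↔C) and reverse.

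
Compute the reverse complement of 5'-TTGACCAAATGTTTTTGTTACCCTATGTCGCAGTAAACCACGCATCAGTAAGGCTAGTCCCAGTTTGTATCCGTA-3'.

Complement each base (A↔T, G↔C): AACTGGTTTACAAAAACAATGGGATACAGCGTCATTTGGTGCGTAGTCATTCCGATCAGGGTCAAACATAGGCAT. Then reverse.

5'-TACGGATACAAACTGGGACTAGCCTTACTGATGCGTGGTTTACTGCGACATAGGGTAACAAAAACATTTGGTCAA-3'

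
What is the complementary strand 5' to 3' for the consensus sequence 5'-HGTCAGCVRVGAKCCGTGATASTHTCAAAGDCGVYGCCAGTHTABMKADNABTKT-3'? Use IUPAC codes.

Standard pairs A↔T, G↔C; ambiguity codes pair R↔Y, M↔K, S↔S, B↔V, D↔H, N↔N. Complement (DCAGTCGBYBCTMGGCACTATSADAGTTTCHGCBRCGGTCADATVKMTHNTVAMA), then reverse for 5'→3'.

5′-AMAVTNHTMKVTADACTGGCRBCGHCTTTGADASTATCACGGMTCBYBGCTGACD-3′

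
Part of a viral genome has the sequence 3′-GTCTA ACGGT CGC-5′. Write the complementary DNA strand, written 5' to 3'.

5'-CAGATTGCCAGCG-3'

The strand is given 3'→5', so its complement runs 5'→3' in the same left-to-right order: pair each base A↔T, G↔C.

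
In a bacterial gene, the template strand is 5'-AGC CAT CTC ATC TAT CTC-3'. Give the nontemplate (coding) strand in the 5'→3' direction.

5'-GAGATAGATGAGATGGCT-3'

The coding strand is complementary and antiparallel to the template: take the complement (A↔T, G↔C) and reverse.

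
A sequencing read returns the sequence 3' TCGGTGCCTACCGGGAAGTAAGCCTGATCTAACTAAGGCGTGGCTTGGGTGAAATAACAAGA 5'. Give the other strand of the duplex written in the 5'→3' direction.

The strand is given 3'→5', so its complement runs 5'→3' in the same left-to-right order: pair each base A↔T, G↔C.

5'-AGCCACGGATGGCCCTTCATTCGGACTAGATTGATTCCGCACCGAACCCACTTTATTGTTCT-3'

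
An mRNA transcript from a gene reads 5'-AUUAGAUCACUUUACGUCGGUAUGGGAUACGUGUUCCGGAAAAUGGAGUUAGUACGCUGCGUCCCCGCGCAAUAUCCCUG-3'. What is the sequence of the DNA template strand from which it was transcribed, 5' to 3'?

5'-CAGGGATATTGCGCGGGGACGCAGCGTACTAACTCCATTTTCCGGAACACGTATCCCATACCGACGTAAAGTGATCTAAT-3'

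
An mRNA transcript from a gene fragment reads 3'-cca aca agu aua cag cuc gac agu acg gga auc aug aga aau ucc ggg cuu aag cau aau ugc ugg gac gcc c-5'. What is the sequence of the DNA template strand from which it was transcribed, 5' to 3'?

Written 5'→3' the mRNA is CCCGCAGGGUCGUUAAUACGAAUUCGGGCCUUAAAGAGUACUAAGGGCAUGACAGCUCGACAUAUGAACAACC, so the coding DNA strand is CCCGCAGGGTCGTTAATACGAATTCGGGCCTTAAAGAGTACTAAGGGCATGACAGCTCGACATATGAACAACC. The template is its reverse complement.

5'-GGTTGTTCATATGTCGAGCTGTCATGCCCTTAGTACTCTTTAAGGCCCGAATTCGTATTAACGACCCTGCGGG-3'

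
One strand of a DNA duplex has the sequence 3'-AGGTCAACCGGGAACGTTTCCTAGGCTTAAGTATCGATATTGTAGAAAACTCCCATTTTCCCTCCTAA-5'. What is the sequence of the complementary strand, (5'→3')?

5'-TCCAGTTGGCCCTTGCAAAGGATCCGAATTCATAGCTATAACATCTTTTGAGGGTAAAAGGGAGGATT-3'

The strand is given 3'→5', so its complement runs 5'→3' in the same left-to-right order: pair each base A↔T, G↔C.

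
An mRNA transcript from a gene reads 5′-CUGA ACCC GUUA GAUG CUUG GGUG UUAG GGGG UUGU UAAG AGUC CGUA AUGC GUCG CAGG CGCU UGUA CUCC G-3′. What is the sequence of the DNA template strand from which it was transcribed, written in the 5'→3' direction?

Replace U with T to get the coding DNA strand: CTGAACCCGTTAGATGCTTGGGTGTTAGGGGGTTGTTAAGAGTCCGTAATGCGTCGCAGGCGCTTGTACTCCG. The template strand is its reverse complement (complement GACTTGGGCAATCTACGAACCCACAATCCCCCAACAATTCTCAGGCATTACGCAGCGTCCGCGAACATGAGGC, then reverse).

5'-CGGAGTACAAGCGCCTGCGACGCATTACGGACTCTTAACAACCCCCTAACACCCAAGCATCTAACGGGTTCAG-3'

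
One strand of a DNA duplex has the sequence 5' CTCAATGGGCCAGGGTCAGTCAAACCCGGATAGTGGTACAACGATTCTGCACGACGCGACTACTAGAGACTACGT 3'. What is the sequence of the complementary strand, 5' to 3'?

5'-ACGTAGTCTCTAGTAGTCGCGTCGTGCAGAATCGTTGTACCACTATCCGGGTTTGACTGACCCTGGCCCATTGAG-3'

Pairing A↔T and G↔C gives GAGTTACCCGGTCCCAGTCAGTTTGGGCCTATCACCATGTTGCTAAGACGTGCTGCGCTGATGATCTCTGATGCA, running 3'→5'. Reverse for the 5'→3' convention.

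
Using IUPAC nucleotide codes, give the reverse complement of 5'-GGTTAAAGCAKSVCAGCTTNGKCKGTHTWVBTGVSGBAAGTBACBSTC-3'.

Standard pairs A↔T, G↔C; ambiguity codes pair K↔M, W↔W, S↔S, B↔V, H↔D, N↔N. Complement (CCAATTTCGTMSBGTCGAANCMGMCADAWBVACBSCVTTCAVTGVSAG), then reverse for 5'→3'.

5'-GASVGTVACTTVCSBCAVBWADACMGMCNAAGCTGBSMTGCTTTAACC-3'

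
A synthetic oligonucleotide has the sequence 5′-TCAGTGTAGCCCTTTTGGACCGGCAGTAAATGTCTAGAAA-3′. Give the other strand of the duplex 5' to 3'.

The complement of TCAGTGTAGCCCTTTTGGACCGGCAGTAAATGTCTAGAAA is AGTCACATCGGGAAAACCTGGCCGTCATTTACAGATCTTT (A↔T, G↔C). DNA strands are antiparallel, so the complementary strand runs 3'→5'; reversing gives the 5'→3' form.

5′-TTTCTAGACATTTACTGCCGGTCCAAAAGGGCTACACTGA-3′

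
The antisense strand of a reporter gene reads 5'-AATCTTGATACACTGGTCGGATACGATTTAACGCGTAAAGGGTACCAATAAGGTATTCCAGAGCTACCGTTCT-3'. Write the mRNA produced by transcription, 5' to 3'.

5'-AGAACGGUAGCUCUGGAAUACCUUAUUGGUACCCUUUACGCGUUAAAUCGUAUCCGACCAGUGUAUCAAGAUU-3'

The mRNA has the sequence of the coding strand (reverse complement of the template) with T→U. Reverse complement of AATCTTGATACACTGGTCGGATACGATTTAACGCGTAAAGGGTACCAATAAGGTATTCCAGAGCTACCGTTCT is AGAACGGTAGCTCTGGAATACCTTATTGGTACCCTTTACGCGTTAAATCGTATCCGACCAGTGTATCAAGATT; then T→U.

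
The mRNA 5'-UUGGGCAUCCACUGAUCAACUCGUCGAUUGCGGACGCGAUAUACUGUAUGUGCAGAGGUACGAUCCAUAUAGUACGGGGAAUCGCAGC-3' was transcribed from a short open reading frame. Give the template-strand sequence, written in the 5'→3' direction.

Replace U with T to get the coding DNA strand: TTGGGCATCCACTGATCAACTCGTCGATTGCGGACGCGATATACTGTATGTGCAGAGGTACGATCCATATAGTACGGGGAATCGCAGC. The template strand is its reverse complement (complement AACCCGTAGGTGACTAGTTGAGCAGCTAACGCCTGCGCTATATGACATACACGTCTCCATGCTAGGTATATCATGCCCCTTAGCGTCG, then reverse).

5'-GCTGCGATTCCCCGTACTATATGGATCGTACCTCTGCACATACAGTATATCGCGTCCGCAATCGACGAGTTGATCAGTGGATGCCCAA-3'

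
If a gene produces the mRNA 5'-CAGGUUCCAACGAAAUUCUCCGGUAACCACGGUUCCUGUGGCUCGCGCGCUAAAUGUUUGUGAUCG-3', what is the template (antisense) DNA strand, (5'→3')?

5′-CGATCACAAACATTTAGCGCGCGAGCCACAGGAACCGTGGTTACCGGAGAATTTCGTTGGAACCTG-3′

Replace U with T to get the coding DNA strand: CAGGTTCCAACGAAATTCTCCGGTAACCACGGTTCCTGTGGCTCGCGCGCTAAATGTTTGTGATCG. The template strand is its reverse complement (complement GTCCAAGGTTGCTTTAAGAGGCCATTGGTGCCAAGGACACCGAGCGCGCGATTTACAAACACTAGC, then reverse).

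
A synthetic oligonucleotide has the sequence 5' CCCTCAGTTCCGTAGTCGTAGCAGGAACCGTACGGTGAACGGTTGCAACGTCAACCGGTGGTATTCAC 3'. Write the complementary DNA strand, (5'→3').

5'-GTGAATACCACCGGTTGACGTTGCAACCGTTCACCGTACGGTTCCTGCTACGACTACGGAACTGAGGG-3'

The complement of CCCTCAGTTCCGTAGTCGTAGCAGGAACCGTACGGTGAACGGTTGCAACGTCAACCGGTGGTATTCAC is GGGAGTCAAGGCATCAGCATCGTCCTTGGCATGCCACTTGCCAACGTTGCAGTTGGCCACCATAAGTG (A↔T, G↔C). DNA strands are antiparallel, so the complementary strand runs 3'→5'; reversing gives the 5'→3' form.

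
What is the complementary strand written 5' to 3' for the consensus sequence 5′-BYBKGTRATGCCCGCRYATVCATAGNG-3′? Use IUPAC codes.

Standard pairs A↔T, G↔C; ambiguity codes pair R↔Y, K↔M, B↔V, N↔N. Complement (VRVMCAYTACGGGCGYRTABGTATCNC), then reverse for 5'→3'.

5'-CNCTATGBATRYGCGGGCATYACMVRV-3'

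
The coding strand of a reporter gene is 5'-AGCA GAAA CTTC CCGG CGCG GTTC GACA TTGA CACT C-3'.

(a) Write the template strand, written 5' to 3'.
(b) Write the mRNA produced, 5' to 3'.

(a) The template strand is the reverse complement of the coding strand: complement TCGTCTTTGAAGGGCCGCGCCAAGCTGTAACTGTGAG, then reverse.
(b) mRNA matches the coding strand with T→U.

(a) 5'-GAGTGTCAATGTCGAACCGCGCCGGGAAGTTTCTGCT-3'
(b) 5'-AGCAGAAACUUCCCGGCGCGGUUCGACAUUGACACUC-3'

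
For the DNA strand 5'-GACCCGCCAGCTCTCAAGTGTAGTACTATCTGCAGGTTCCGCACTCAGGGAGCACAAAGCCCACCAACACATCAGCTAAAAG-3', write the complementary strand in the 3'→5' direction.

Base-pairing A↔T, G↔C gives the complement. The complementary strand is antiparallel, so paired with a 5'→3' strand it runs 3'→5'.

3'-CTGGGCGGTCGAGAGTTCACATCATGATAGACGTCCAAGGCGTGAGTCCCTCGTGTTTCGGGTGGTTGTGTAGTCGATTTTC-5'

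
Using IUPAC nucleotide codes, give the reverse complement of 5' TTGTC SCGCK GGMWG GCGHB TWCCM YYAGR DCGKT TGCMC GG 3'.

Standard pairs A↔T, G↔C; ambiguity codes pair R↔Y, M↔K, W↔W, S↔S, B↔V, D↔H. Complement (AACAGSGCGMCCKWCCGCDVAWGGKRRTCYHGCMAACGKGCC), then reverse for 5'→3'.

5′-CCGKGCAAMCGHYCTRRKGGWAVDCGCCWKCCMGCGSGACAA-3′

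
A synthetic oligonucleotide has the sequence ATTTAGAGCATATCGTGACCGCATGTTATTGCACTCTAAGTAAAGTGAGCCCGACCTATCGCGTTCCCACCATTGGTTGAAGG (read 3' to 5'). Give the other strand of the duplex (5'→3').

The strand is given 3'→5', so its complement runs 5'→3' in the same left-to-right order: pair each base A↔T, G↔C.

5'-TAAATCTCGTATAGCACTGGCGTACAATAACGTGAGATTCATTTCACTCGGGCTGGATAGCGCAAGGGTGGTAACCAACTTCC-3'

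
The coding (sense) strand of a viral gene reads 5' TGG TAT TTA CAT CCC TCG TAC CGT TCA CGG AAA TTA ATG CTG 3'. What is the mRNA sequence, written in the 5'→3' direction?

5'-UGGUAUUUACAUCCCUCGUACCGUUCACGGAAAUUAAUGCUG-3'

The mRNA is synthesized from the template strand, so it matches the coding strand with T replaced by U.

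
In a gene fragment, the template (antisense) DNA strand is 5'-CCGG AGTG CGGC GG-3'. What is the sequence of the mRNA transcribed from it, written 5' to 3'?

5'-CCGCCGCACUCCGG-3'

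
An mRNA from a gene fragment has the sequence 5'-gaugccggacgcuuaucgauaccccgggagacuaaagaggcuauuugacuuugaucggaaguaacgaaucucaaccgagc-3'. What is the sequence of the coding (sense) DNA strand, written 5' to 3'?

5'-GATGCCGGACGCTTATCGATACCCCGGGAGACTAAAGAGGCTATTTGACTTTGATCGGAAGTAACGAATCTCAACCGAGC-3'

The coding DNA strand has the same 5'→3' sequence as the mRNA with U replaced by T.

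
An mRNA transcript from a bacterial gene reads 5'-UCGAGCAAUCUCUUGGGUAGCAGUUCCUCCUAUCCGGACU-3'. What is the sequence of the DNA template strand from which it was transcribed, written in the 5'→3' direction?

Replace U with T to get the coding DNA strand: TCGAGCAATCTCTTGGGTAGCAGTTCCTCCTATCCGGACT. The template strand is its reverse complement (complement AGCTCGTTAGAGAACCCATCGTCAAGGAGGATAGGCCTGA, then reverse).

5'-AGTCCGGATAGGAGGAACTGCTACCCAAGAGATTGCTCGA-3'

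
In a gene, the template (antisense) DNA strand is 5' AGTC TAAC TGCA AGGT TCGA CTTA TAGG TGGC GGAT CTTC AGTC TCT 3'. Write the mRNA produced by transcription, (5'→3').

5'-AGAGACUGAAGAUCCGCCACCUAUAAGUCGAACCUUGCAGUUAGACU-3'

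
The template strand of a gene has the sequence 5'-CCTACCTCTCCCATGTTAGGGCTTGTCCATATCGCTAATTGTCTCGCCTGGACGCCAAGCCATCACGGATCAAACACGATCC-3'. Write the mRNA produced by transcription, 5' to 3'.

The mRNA has the sequence of the coding strand (reverse complement of the template) with T→U. Reverse complement of CCTACCTCTCCCATGTTAGGGCTTGTCCATATCGCTAATTGTCTCGCCTGGACGCCAAGCCATCACGGATCAAACACGATCC is GGATCGTGTTTGATCCGTGATGGCTTGGCGTCCAGGCGAGACAATTAGCGATATGGACAAGCCCTAACATGGGAGAGGTAGG; then T→U.

5'-GGAUCGUGUUUGAUCCGUGAUGGCUUGGCGUCCAGGCGAGACAAUUAGCGAUAUGGACAAGCCCUAACAUGGGAGAGGUAGG-3'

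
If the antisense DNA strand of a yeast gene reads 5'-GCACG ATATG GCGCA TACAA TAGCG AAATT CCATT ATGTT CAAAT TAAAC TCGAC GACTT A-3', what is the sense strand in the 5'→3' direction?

5'-TAAGTCGTCGAGTTTAATTTGAACATAATGGAATTTCGCTATTGTATGCGCCATATCGTGC-3'

The coding strand is complementary and antiparallel to the template: take the complement (A↔T, G↔C) and reverse.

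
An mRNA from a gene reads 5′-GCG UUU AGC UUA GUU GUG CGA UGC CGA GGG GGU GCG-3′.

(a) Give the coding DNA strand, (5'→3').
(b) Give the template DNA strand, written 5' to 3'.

(a) The coding strand matches the mRNA with U→T.
(b) The template strand is the reverse complement of the coding strand.

(a) 5'-GCGTTTAGCTTAGTTGTGCGATGCCGAGGGGGTGCG-3'
(b) 5'-CGCACCCCCTCGGCATCGCACAACTAAGCTAAACGC-3'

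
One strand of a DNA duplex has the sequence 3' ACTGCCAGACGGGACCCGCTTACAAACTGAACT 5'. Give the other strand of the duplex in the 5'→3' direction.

5'-TGACGGTCTGCCCTGGGCGAATGTTTGACTTGA-3'

The strand is given 3'→5', so its complement runs 5'→3' in the same left-to-right order: pair each base A↔T, G↔C.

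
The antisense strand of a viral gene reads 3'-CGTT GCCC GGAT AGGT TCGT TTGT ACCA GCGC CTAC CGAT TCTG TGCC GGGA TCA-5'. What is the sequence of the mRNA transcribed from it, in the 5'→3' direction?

Reading the template 3'→5' as shown, RNA polymerase pairs each base (A→U, T→A, G↔C) to build mRNA 5'→3' directly.

5'-GCAACGGGCCUAUCCAAGCAAACAUGGUCGCGGAUGGCUAAGACACGGCCCUAGU-3'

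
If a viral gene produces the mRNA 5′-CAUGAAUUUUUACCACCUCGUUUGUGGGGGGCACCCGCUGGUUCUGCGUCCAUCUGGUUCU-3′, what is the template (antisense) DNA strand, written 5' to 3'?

Replace U with T to get the coding DNA strand: CATGAATTTTTACCACCTCGTTTGTGGGGGGCACCCGCTGGTTCTGCGTCCATCTGGTTCT. The template strand is its reverse complement (complement GTACTTAAAAATGGTGGAGCAAACACCCCCCGTGGGCGACCAAGACGCAGGTAGACCAAGA, then reverse).

5'-AGAACCAGATGGACGCAGAACCAGCGGGTGCCCCCCACAAACGAGGTGGTAAAAATTCATG-3'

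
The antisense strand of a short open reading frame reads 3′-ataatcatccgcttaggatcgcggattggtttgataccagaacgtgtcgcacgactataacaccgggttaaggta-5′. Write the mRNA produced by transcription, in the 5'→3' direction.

Reading the template 3'→5' as shown, RNA polymerase pairs each base (A→U, T→A, G↔C) to build mRNA 5'→3' directly.

5'-UAUUAGUAGGCGAAUCCUAGCGCCUAACCAAACUAUGGUCUUGCACAGCGUGCUGAUAUUGUGGCCCAAUUCCAU-3'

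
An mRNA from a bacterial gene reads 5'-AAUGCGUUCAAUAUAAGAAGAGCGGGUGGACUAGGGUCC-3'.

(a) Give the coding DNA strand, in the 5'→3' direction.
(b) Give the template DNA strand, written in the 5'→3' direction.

(a) 5'-AATGCGTTCAATATAAGAAGAGCGGGTGGACTAGGGTCC-3'
(b) 5'-GGACCCTAGTCCACCCGCTCTTCTTATATTGAACGCATT-3'

(a) The coding strand matches the mRNA with U→T.
(b) The template strand is the reverse complement of the coding strand.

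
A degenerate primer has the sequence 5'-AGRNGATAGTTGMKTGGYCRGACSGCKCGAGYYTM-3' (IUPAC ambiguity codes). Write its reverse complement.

Standard pairs A↔T, G↔C; ambiguity codes pair R↔Y, M↔K, S↔S, N↔N. Complement (TCYNCTATCAACKMACCRGYCTGSCGMGCTCRRAK), then reverse for 5'→3'.

5'-KARRCTCGMGCSGTCYGRCCAMKCAACTATCNYCT-3'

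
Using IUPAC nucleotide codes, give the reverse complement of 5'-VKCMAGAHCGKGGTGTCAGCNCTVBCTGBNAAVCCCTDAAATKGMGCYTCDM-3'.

Standard pairs A↔T, G↔C; ambiguity codes pair Y↔R, M↔K, B↔V, D↔H, N↔N. Complement (BMGKTCTDGCMCCACAGTCGNGABVGACVNTTBGGGAHTTTAMCKCGRAGHK), then reverse for 5'→3'.

5'-KHGARGCKCMATTTHAGGGBTTNVCAGVBAGNGCTGACACCMCGDTCTKGMB-3'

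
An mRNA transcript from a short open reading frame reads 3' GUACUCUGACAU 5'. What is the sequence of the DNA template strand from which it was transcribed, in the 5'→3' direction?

5'-CATGAGACTGTA-3'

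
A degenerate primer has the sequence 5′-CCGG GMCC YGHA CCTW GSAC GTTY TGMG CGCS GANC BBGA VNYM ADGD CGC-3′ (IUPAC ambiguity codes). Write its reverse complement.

Standard pairs A↔T, G↔C; ambiguity codes pair Y↔R, M↔K, W↔W, S↔S, B↔V, D↔H, N↔N. Complement (GGCCCKGGRCDTGGAWCSTGCAARACKCGCGSCTNGVVCTBNRKTHCHGCG), then reverse for 5'→3'.

5'-GCGHCHTKRNBTCVVGNTCSGCGCKCARAACGTSCWAGGTDCRGGKCCCGG-3'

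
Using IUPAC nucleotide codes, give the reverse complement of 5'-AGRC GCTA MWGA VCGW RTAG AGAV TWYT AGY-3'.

5′-RCTARWABTCTCTAYWCGBTCWKTAGCGYCT-3′

Standard pairs A↔T, G↔C; ambiguity codes pair R↔Y, M↔K, W↔W, V↔B. Complement (TCYGCGATKWCTBGCWYATCTCTBAWRATCR), then reverse for 5'→3'.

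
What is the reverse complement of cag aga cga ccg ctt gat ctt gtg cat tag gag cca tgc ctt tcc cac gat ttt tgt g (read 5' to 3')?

Complement each base (A↔T, G↔C): GTCTCTGCTGGCGAACTAGAACACGTAATCCTCGGTACGGAAAGGGTGCTAAAAACAC. Then reverse.

5'-CACAAAAATCGTGGGAAAGGCATGGCTCCTAATGCACAAGATCAAGCGGTCGTCTCTG-3'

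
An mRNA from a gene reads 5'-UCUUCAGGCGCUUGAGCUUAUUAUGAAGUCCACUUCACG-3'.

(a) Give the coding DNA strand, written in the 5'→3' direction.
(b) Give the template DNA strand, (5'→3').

(a) The coding strand matches the mRNA with U→T.
(b) The template strand is the reverse complement of the coding strand.

(a) 5'-TCTTCAGGCGCTTGAGCTTATTATGAAGTCCACTTCACG-3'
(b) 5'-CGTGAAGTGGACTTCATAATAAGCTCAAGCGCCTGAAGA-3'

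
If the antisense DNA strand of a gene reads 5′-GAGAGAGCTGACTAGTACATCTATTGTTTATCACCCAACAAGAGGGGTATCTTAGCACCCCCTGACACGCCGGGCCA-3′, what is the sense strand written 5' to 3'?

5'-TGGCCCGGCGTGTCAGGGGGTGCTAAGATACCCCTCTTGTTGGGTGATAAACAATAGATGTACTAGTCAGCTCTCTC-3'

The coding strand is complementary and antiparallel to the template: take the complement (A↔T, G↔C) and reverse.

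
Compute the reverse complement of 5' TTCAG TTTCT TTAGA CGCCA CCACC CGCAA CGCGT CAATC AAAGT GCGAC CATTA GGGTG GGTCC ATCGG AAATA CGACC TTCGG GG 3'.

Complement each base (A↔T, G↔C): AAGTCAAAGAAATCTGCGGTGGTGGGCGTTGCGCAGTTAGTTTCACGCTGGTAATCCCACCCAGGTAGCCTTTATGCTGGAAGCCCC. Then reverse.

5'-CCCCGAAGGTCGTATTTCCGATGGACCCACCCTAATGGTCGCACTTTGATTGACGCGTTGCGGGTGGTGGCGTCTAAAGAAACTGAA-3'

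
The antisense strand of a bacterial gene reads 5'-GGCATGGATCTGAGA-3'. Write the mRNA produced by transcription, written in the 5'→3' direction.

The mRNA has the sequence of the coding strand (reverse complement of the template) with T→U. Reverse complement of GGCATGGATCTGAGA is TCTCAGATCCATGCC; then T→U.

5'-UCUCAGAUCCAUGCC-3'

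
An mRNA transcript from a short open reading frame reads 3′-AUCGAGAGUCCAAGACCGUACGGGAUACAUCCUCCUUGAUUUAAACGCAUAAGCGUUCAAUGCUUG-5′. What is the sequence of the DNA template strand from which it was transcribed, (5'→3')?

5'-TAGCTCTCAGGTTCTGGCATGCCCTATGTAGGAGGAACTAAATTTGCGTATTCGCAAGTTACGAAC-3'

Written 5'→3' the mRNA is GUUCGUAACUUGCGAAUACGCAAAUUUAGUUCCUCCUACAUAGGGCAUGCCAGAACCUGAGAGCUA, so the coding DNA strand is GTTCGTAACTTGCGAATACGCAAATTTAGTTCCTCCTACATAGGGCATGCCAGAACCTGAGAGCTA. The template is its reverse complement.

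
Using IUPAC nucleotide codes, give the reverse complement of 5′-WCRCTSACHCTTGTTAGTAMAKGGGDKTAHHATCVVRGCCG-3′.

5'-CGGCYBBGATDDTAMHCCCMTKTACTAACAAGDGTSAGYGW-3'

Standard pairs A↔T, G↔C; ambiguity codes pair R↔Y, M↔K, W↔W, S↔S, D↔H, V↔B. Complement (WGYGASTGDGAACAATCATKTMCCCHMATDDTAGBBYCGGC), then reverse for 5'→3'.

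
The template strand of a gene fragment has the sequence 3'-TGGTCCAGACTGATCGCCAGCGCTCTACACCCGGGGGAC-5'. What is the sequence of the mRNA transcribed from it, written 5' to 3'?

5'-ACCAGGUCUGACUAGCGGUCGCGAGAUGUGGGCCCCCUG-3'

Reading the template 3'→5' as shown, RNA polymerase pairs each base (A→U, T→A, G↔C) to build mRNA 5'→3' directly.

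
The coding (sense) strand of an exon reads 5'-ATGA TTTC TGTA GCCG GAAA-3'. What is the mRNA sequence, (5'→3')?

mRNA has the coding-strand sequence with U in place of T.

5'-AUGAUUUCUGUAGCCGGAAA-3'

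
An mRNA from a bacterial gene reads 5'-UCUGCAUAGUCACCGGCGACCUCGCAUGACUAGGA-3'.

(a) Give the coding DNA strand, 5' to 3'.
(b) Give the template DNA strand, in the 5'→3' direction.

(a) 5'-TCTGCATAGTCACCGGCGACCTCGCATGACTAGGA-3'
(b) 5'-TCCTAGTCATGCGAGGTCGCCGGTGACTATGCAGA-3'

(a) The coding strand matches the mRNA with U→T.
(b) The template strand is the reverse complement of the coding strand.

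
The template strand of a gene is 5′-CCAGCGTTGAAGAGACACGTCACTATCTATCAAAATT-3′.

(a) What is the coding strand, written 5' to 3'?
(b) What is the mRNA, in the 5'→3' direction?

(a) The coding strand is the reverse complement of the template: complement GGTCGCAACTTCTCTGTGCAGTGATAGATAGTTTTAA, then reverse.
(b) mRNA has the coding-strand sequence with T→U.

(a) 5′-AATTTTGATAGATAGTGACGTGTCTCTTCAACGCTGG-3′
(b) 5'-AAUUUUGAUAGAUAGUGACGUGUCUCUUCAACGCUGG-3'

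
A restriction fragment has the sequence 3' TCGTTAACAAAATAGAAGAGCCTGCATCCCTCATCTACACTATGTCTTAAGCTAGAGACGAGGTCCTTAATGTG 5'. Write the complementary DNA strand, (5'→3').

5'-AGCAATTGTTTTATCTTCTCGGACGTAGGGAGTAGATGTGATACAGAATTCGATCTCTGCTCCAGGAATTACAC-3'

The strand is given 3'→5', so its complement runs 5'→3' in the same left-to-right order: pair each base A↔T, G↔C.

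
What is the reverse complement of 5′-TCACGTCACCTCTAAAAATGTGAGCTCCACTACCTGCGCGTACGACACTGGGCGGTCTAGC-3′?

5'-GCTAGACCGCCCAGTGTCGTACGCGCAGGTAGTGGAGCTCACATTTTTAGAGGTGACGTGA-3'

Complement each base (A↔T, G↔C): AGTGCAGTGGAGATTTTTACACTCGAGGTGATGGACGCGCATGCTGTGACCCGCCAGATCG. Then reverse.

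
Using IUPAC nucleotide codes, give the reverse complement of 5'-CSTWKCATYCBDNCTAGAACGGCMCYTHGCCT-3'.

5'-AGGCDARGKGCCGTTCTAGNHVGRATGMWASG-3'

Standard pairs A↔T, G↔C; ambiguity codes pair Y↔R, M↔K, W↔W, S↔S, B↔V, D↔H, N↔N. Complement (GSAWMGTARGVHNGATCTTGCCGKGRADCGGA), then reverse for 5'→3'.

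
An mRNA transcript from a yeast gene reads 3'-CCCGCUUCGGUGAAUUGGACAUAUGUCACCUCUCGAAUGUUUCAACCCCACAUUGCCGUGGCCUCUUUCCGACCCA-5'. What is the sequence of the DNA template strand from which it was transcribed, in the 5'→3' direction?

5'-GGGCGAAGCCACTTAACCTGTATACAGTGGAGAGCTTACAAAGTTGGGGTGTAACGGCACCGGAGAAAGGCTGGGT-3'

Written 5'→3' the mRNA is ACCCAGCCUUUCUCCGGUGCCGUUACACCCCAACUUUGUAAGCUCUCCACUGUAUACAGGUUAAGUGGCUUCGCCC, so the coding DNA strand is ACCCAGCCTTTCTCCGGTGCCGTTACACCCCAACTTTGTAAGCTCTCCACTGTATACAGGTTAAGTGGCTTCGCCC. The template is its reverse complement.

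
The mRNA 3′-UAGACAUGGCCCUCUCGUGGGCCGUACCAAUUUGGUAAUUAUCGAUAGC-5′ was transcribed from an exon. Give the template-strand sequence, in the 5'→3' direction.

Written 5'→3' the mRNA is CGAUAGCUAUUAAUGGUUUAACCAUGCCGGGUGCUCUCCCGGUACAGAU, so the coding DNA strand is CGATAGCTATTAATGGTTTAACCATGCCGGGTGCTCTCCCGGTACAGAT. The template is its reverse complement.

5'-ATCTGTACCGGGAGAGCACCCGGCATGGTTAAACCATTAATAGCTATCG-3'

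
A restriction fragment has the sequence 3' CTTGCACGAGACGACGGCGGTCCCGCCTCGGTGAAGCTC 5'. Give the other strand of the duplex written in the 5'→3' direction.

5'-GAACGTGCTCTGCTGCCGCCAGGGCGGAGCCACTTCGAG-3'

The strand is given 3'→5', so its complement runs 5'→3' in the same left-to-right order: pair each base A↔T, G↔C.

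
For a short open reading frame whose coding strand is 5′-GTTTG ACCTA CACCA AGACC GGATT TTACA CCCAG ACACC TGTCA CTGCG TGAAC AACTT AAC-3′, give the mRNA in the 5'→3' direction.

5'-GUUUGACCUACACCAAGACCGGAUUUUACACCCAGACACCUGUCACUGCGUGAACAACUUAAC-3'

The mRNA is synthesized from the template strand, so it matches the coding strand with T replaced by U.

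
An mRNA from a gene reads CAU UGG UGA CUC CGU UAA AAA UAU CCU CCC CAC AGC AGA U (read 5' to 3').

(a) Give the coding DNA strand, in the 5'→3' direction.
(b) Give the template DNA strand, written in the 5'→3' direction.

(a) 5'-CATTGGTGACTCCGTTAAAAATATCCTCCCCACAGCAGAT-3'
(b) 5'-ATCTGCTGTGGGGAGGATATTTTTAACGGAGTCACCAATG-3'

(a) The coding strand matches the mRNA with U→T.
(b) The template strand is the reverse complement of the coding strand.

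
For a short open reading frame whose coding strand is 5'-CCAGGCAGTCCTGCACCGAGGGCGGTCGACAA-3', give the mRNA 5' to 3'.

5'-CCAGGCAGUCCUGCACCGAGGGCGGUCGACAA-3'

The mRNA is synthesized from the template strand, so it matches the coding strand with T replaced by U.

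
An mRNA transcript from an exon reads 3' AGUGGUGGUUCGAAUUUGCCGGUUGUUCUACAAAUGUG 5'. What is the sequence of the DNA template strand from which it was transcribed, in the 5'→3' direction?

Written 5'→3' the mRNA is GUGUAAACAUCUUGUUGGCCGUUUAAGCUUGGUGGUGA, so the coding DNA strand is GTGTAAACATCTTGTTGGCCGTTTAAGCTTGGTGGTGA. The template is its reverse complement.

5'-TCACCACCAAGCTTAAACGGCCAACAAGATGTTTACAC-3'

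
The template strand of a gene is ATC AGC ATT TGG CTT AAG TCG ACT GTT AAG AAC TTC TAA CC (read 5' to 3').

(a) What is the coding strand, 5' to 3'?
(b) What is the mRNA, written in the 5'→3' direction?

(a) The coding strand is the reverse complement of the template: complement TAGTCGTAAACCGAATTCAGCTGACAATTCTTGAAGATTGG, then reverse.
(b) mRNA has the coding-strand sequence with T→U.

(a) 5'-GGTTAGAAGTTCTTAACAGTCGACTTAAGCCAAATGCTGAT-3'
(b) 5'-GGUUAGAAGUUCUUAACAGUCGACUUAAGCCAAAUGCUGAU-3'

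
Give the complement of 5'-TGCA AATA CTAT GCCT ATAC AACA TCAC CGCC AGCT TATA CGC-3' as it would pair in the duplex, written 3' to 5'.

3'-ACGTTTATGATACGGATATGTTGTAGTGGCGGTCGAATATGCG-5'

Base-pairing A↔T, G↔C gives the complement. The complementary strand is antiparallel, so paired with a 5'→3' strand it runs 3'→5'.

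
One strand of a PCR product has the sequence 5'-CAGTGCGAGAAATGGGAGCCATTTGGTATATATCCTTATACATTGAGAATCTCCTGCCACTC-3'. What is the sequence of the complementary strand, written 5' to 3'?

5′-GAGTGGCAGGAGATTCTCAATGTATAAGGATATATACCAAATGGCTCCCATTTCTCGCACTG-3′

Pairing A↔T and G↔C gives GTCACGCTCTTTACCCTCGGTAAACCATATATAGGAATATGTAACTCTTAGAGGACGGTGAG, running 3'→5'. Reverse for the 5'→3' convention.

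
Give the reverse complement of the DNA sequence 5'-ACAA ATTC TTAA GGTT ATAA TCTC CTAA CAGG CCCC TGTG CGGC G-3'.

Reading the sequence 3'→5' and pairing each base (A↔T, G↔C) gives the reverse complement directly.

5'-CGCCGCACAGGGGCCTGTTAGGAGATTATAACCTTAAGAATTTGT-3'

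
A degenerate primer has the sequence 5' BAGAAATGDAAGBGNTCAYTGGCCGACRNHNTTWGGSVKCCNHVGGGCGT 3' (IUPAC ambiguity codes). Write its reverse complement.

5'-ACGCCCBDNGGMBSCCWAANDNYGTCGGCCARTGANCVCTTHCATTTCTV-3'

Standard pairs A↔T, G↔C; ambiguity codes pair R↔Y, K↔M, W↔W, S↔S, B↔V, D↔H, N↔N. Complement (VTCTTTACHTTCVCNAGTRACCGGCTGYNDNAAWCCSBMGGNDBCCCGCA), then reverse for 5'→3'.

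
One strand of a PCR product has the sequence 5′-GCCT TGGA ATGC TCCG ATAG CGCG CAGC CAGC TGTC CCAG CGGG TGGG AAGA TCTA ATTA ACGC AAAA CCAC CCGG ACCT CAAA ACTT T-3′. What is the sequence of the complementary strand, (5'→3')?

5'-AAAGTTTTGAGGTCCGGGTGGTTTTGCGTTAATTAGATCTTCCCACCCGCTGGGACAGCTGGCTGCGCGCTATCGGAGCATTCCAAGGC-3'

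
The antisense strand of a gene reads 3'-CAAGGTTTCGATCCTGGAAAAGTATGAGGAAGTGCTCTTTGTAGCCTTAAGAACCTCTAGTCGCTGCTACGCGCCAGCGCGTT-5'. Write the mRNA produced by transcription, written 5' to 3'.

5'-GUUCCAAAGCUAGGACCUUUUCAUACUCCUUCACGAGAAACAUCGGAAUUCUUGGAGAUCAGCGACGAUGCGCGGUCGCGCAA-3'

Reading the template 3'→5' as shown, RNA polymerase pairs each base (A→U, T→A, G↔C) to build mRNA 5'→3' directly.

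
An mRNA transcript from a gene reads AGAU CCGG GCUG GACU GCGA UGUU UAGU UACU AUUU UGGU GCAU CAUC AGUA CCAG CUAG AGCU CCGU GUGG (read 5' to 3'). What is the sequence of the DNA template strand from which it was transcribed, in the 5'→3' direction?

Replace U with T to get the coding DNA strand: AGATCCGGGCTGGACTGCGATGTTTAGTTACTATTTTGGTGCATCATCAGTACCAGCTAGAGCTCCGTGTGG. The template strand is its reverse complement (complement TCTAGGCCCGACCTGACGCTACAAATCAATGATAAAACCACGTAGTAGTCATGGTCGATCTCGAGGCACACC, then reverse).

5'-CCACACGGAGCTCTAGCTGGTACTGATGATGCACCAAAATAGTAACTAAACATCGCAGTCCAGCCCGGATCT-3'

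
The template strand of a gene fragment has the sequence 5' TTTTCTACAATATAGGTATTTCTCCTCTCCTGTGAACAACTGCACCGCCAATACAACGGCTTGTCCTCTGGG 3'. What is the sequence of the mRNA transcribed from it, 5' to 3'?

RNA polymerase reads the template 3'→5' and synthesizes mRNA 5'→3' by base-pairing (A→U, T→A, G↔C). The complement of the template is AAAAGATGTTATATCCATAAAGAGGAGAGGACACTTGTTGACGTGGCGGTTATGTTGCCGAACAGGAGACCC; antiparallel, so 5'→3' the coding strand is CCCAGAGGACAAGCCGTTGTATTGGCGGTGCAGTTGTTCACAGGAGAGGAGAAATACCTATATTGTAGAAAA. Replace T with U for the mRNA.

5'-CCCAGAGGACAAGCCGUUGUAUUGGCGGUGCAGUUGUUCACAGGAGAGGAGAAAUACCUAUAUUGUAGAAAA-3'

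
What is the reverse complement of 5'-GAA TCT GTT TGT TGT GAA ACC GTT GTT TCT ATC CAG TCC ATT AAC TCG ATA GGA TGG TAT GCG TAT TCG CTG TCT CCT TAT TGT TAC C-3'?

Reading the sequence 3'→5' and pairing each base (A↔T, G↔C) gives the reverse complement directly.

5′-GGTAACAATAAGGAGACAGCGAATACGCATACCATCCTATCGAGTTAATGGACTGGATAGAAACAACGGTTTCACAACAAACAGATTC-3′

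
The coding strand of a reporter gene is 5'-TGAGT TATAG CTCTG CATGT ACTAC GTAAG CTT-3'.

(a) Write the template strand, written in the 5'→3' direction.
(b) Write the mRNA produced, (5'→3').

(a) 5'-AAGCTTACGTAGTACATGCAGAGCTATAACTCA-3'
(b) 5'-UGAGUUAUAGCUCUGCAUGUACUACGUAAGCUU-3'

(a) The template strand is the reverse complement of the coding strand: complement ACTCAATATCGAGACGTACATGATGCATTCGAA, then reverse.
(b) mRNA matches the coding strand with T→U.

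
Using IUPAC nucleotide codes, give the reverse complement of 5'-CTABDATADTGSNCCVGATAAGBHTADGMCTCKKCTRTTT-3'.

5'-AAAYAGMMGAGKCHTADVCTTATCBGGNSCAHTATHVTAG-3'

Standard pairs A↔T, G↔C; ambiguity codes pair R↔Y, M↔K, S↔S, B↔V, D↔H, N↔N. Complement (GATVHTATHACSNGGBCTATTCVDATHCKGAGMMGAYAAA), then reverse for 5'→3'.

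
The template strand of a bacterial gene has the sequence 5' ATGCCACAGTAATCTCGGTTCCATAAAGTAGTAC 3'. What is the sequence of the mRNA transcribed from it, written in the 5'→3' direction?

RNA polymerase reads the template 3'→5' and synthesizes mRNA 5'→3' by base-pairing (A→U, T→A, G↔C). The complement of the template is TACGGTGTCATTAGAGCCAAGGTATTTCATCATG; antiparallel, so 5'→3' the coding strand is GTACTACTTTATGGAACCGAGATTACTGTGGCAT. Replace T with U for the mRNA.

5'-GUACUACUUUAUGGAACCGAGAUUACUGUGGCAU-3'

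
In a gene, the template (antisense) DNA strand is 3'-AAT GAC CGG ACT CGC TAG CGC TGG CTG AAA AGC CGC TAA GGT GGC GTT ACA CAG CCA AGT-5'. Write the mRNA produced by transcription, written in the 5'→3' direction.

5'-UUACUGGCCUGAGCGAUCGCGACCGACUUUUCGGCGAUUCCACCGCAAUGUGUCGGUUCA-3'

Reading the template 3'→5' as shown, RNA polymerase pairs each base (A→U, T→A, G↔C) to build mRNA 5'→3' directly.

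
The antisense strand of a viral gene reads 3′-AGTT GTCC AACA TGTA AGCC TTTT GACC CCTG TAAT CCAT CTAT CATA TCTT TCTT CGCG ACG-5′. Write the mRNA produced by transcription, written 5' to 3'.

Reading the template 3'→5' as shown, RNA polymerase pairs each base (A→U, T→A, G↔C) to build mRNA 5'→3' directly.

5'-UCAACAGGUUGUACAUUCGGAAAACUGGGGACAUUAGGUAGAUAGUAUAGAAAGAAGCGCUGC-3'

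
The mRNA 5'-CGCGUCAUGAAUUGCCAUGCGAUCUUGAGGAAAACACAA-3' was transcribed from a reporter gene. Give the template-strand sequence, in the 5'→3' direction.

5′-TTGTGTTTTCCTCAAGATCGCATGGCAATTCATGACGCG-3′

Replace U with T to get the coding DNA strand: CGCGTCATGAATTGCCATGCGATCTTGAGGAAAACACAA. The template strand is its reverse complement (complement GCGCAGTACTTAACGGTACGCTAGAACTCCTTTTGTGTT, then reverse).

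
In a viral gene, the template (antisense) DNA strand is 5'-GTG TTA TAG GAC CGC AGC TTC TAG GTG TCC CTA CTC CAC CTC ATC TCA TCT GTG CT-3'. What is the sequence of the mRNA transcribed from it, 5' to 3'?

The mRNA has the sequence of the coding strand (reverse complement of the template) with T→U. Reverse complement of GTGTTATAGGACCGCAGCTTCTAGGTGTCCCTACTCCACCTCATCTCATCTGTGCT is AGCACAGATGAGATGAGGTGGAGTAGGGACACCTAGAAGCTGCGGTCCTATAACAC; then T→U.

5′-AGCACAGAUGAGAUGAGGUGGAGUAGGGACACCUAGAAGCUGCGGUCCUAUAACAC-3′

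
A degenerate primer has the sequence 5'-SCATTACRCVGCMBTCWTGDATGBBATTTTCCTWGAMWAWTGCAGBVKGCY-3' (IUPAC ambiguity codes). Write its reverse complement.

Standard pairs A↔T, G↔C; ambiguity codes pair R↔Y, M↔K, W↔W, S↔S, B↔V, D↔H. Complement (SGTAATGYGBCGKVAGWACHTACVVTAAAAGGAWCTKWTWACGTCVBMCGR), then reverse for 5'→3'.

5'-RGCMBVCTGCAWTWKTCWAGGAAAATVVCATHCAWGAVKGCBGYGTAATGS-3'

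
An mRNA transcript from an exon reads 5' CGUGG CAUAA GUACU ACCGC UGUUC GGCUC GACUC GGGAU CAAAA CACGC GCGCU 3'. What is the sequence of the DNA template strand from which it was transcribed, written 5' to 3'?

5'-AGCGCGCGTGTTTTGATCCCGAGTCGAGCCGAACAGCGGTAGTACTTATGCCACG-3'

Replace U with T to get the coding DNA strand: CGTGGCATAAGTACTACCGCTGTTCGGCTCGACTCGGGATCAAAACACGCGCGCT. The template strand is its reverse complement (complement GCACCGTATTCATGATGGCGACAAGCCGAGCTGAGCCCTAGTTTTGTGCGCGCGA, then reverse).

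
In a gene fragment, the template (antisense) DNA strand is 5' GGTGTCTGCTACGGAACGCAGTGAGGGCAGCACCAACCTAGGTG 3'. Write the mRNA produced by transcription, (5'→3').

5'-CACCUAGGUUGGUGCUGCCCUCACUGCGUUCCGUAGCAGACACC-3'

RNA polymerase reads the template 3'→5' and synthesizes mRNA 5'→3' by base-pairing (A→U, T→A, G↔C). The complement of the template is CCACAGACGATGCCTTGCGTCACTCCCGTCGTGGTTGGATCCAC; antiparallel, so 5'→3' the coding strand is CACCTAGGTTGGTGCTGCCCTCACTGCGTTCCGTAGCAGACACC. Replace T with U for the mRNA.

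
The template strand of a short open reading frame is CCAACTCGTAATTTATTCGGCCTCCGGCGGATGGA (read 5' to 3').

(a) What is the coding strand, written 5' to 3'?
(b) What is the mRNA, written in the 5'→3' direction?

(a) The coding strand is the reverse complement of the template: complement GGTTGAGCATTAAATAAGCCGGAGGCCGCCTACCT, then reverse.
(b) mRNA has the coding-strand sequence with T→U.

(a) 5'-TCCATCCGCCGGAGGCCGAATAAATTACGAGTTGG-3'
(b) 5'-UCCAUCCGCCGGAGGCCGAAUAAAUUACGAGUUGG-3'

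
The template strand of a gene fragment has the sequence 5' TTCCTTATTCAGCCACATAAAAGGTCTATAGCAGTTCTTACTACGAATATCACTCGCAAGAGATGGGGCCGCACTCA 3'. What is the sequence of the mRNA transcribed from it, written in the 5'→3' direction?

5'-UGAGUGCGGCCCCAUCUCUUGCGAGUGAUAUUCGUAGUAAGAACUGCUAUAGACCUUUUAUGUGGCUGAAUAAGGAA-3'

The mRNA has the sequence of the coding strand (reverse complement of the template) with T→U. Reverse complement of TTCCTTATTCAGCCACATAAAAGGTCTATAGCAGTTCTTACTACGAATATCACTCGCAAGAGATGGGGCCGCACTCA is TGAGTGCGGCCCCATCTCTTGCGAGTGATATTCGTAGTAAGAACTGCTATAGACCTTTTATGTGGCTGAATAAGGAA; then T→U.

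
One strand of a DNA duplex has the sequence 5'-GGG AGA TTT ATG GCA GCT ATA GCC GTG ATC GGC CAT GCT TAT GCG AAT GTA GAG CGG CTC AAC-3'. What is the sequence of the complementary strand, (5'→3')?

5′-GTTGAGCCGCTCTACATTCGCATAAGCATGGCCGATCACGGCTATAGCTGCCATAAATCTCCC-3′

The complement of GGGAGATTTATGGCAGCTATAGCCGTGATCGGCCATGCTTATGCGAATGTAGAGCGGCTCAAC is CCCTCTAAATACCGTCGATATCGGCACTAGCCGGTACGAATACGCTTACATCTCGCCGAGTTG (A↔T, G↔C). DNA strands are antiparallel, so the complementary strand runs 3'→5'; reversing gives the 5'→3' form.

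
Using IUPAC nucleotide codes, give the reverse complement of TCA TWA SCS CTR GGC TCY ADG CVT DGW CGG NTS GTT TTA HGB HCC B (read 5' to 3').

5'-VGGDVCDTAAAACSANCCGWCHABGCHTRGAGCCYAGSGSTWATGA-3'

Standard pairs A↔T, G↔C; ambiguity codes pair R↔Y, W↔W, S↔S, B↔V, D↔H, N↔N. Complement (AGTAWTSGSGAYCCGAGRTHCGBAHCWGCCNASCAAAATDCVDGGV), then reverse for 5'→3'.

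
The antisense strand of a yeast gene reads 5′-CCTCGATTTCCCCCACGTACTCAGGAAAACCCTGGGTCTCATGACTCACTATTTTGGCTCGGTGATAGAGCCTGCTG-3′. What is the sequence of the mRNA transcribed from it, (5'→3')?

5'-CAGCAGGCUCUAUCACCGAGCCAAAAUAGUGAGUCAUGAGACCCAGGGUUUUCCUGAGUACGUGGGGGAAAUCGAGG-3'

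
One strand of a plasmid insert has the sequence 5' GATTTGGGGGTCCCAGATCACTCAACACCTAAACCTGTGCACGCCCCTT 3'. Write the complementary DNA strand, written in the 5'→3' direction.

5'-AAGGGGCGTGCACAGGTTTAGGTGTTGAGTGATCTGGGACCCCCAAATC-3'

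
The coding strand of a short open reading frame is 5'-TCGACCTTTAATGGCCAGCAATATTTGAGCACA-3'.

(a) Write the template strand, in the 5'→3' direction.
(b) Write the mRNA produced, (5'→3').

(a) 5'-TGTGCTCAAATATTGCTGGCCATTAAAGGTCGA-3'
(b) 5'-UCGACCUUUAAUGGCCAGCAAUAUUUGAGCACA-3'

(a) The template strand is the reverse complement of the coding strand: complement AGCTGGAAATTACCGGTCGTTATAAACTCGTGT, then reverse.
(b) mRNA matches the coding strand with T→U.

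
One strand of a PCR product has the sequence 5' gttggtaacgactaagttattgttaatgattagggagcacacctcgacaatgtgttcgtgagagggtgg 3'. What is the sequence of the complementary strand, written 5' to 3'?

Pairing A↔T and G↔C gives CAACCATTGCTGATTCAATAACAATTACTAATCCCTCGTGTGGAGCTGTTACACAAGCACTCTCCCACC, running 3'→5'. Reverse for the 5'→3' convention.

5'-CCACCCTCTCACGAACACATTGTCGAGGTGTGCTCCCTAATCATTAACAATAACTTAGTCGTTACCAAC-3'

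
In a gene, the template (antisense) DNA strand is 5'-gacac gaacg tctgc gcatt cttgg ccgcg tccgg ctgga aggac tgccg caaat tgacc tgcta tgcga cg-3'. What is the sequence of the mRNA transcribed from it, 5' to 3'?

The mRNA has the sequence of the coding strand (reverse complement of the template) with T→U. Reverse complement of GACACGAACGTCTGCGCATTCTTGGCCGCGTCCGGCTGGAAGGACTGCCGCAAATTGACCTGCTATGCGACG is CGTCGCATAGCAGGTCAATTTGCGGCAGTCCTTCCAGCCGGACGCGGCCAAGAATGCGCAGACGTTCGTGTC; then T→U.

5'-CGUCGCAUAGCAGGUCAAUUUGCGGCAGUCCUUCCAGCCGGACGCGGCCAAGAAUGCGCAGACGUUCGUGUC-3'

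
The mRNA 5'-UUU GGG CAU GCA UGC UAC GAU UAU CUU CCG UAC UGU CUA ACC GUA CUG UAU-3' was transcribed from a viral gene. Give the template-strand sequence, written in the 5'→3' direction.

Replace U with T to get the coding DNA strand: TTTGGGCATGCATGCTACGATTATCTTCCGTACTGTCTAACCGTACTGTAT. The template strand is its reverse complement (complement AAACCCGTACGTACGATGCTAATAGAAGGCATGACAGATTGGCATGACATA, then reverse).

5'-ATACAGTACGGTTAGACAGTACGGAAGATAATCGTAGCATGCATGCCCAAA-3'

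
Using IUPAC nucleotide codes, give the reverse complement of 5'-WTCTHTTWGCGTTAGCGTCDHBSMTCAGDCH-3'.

5'-DGHCTGAKSVDHGACGCTAACGCWAADAGAW-3'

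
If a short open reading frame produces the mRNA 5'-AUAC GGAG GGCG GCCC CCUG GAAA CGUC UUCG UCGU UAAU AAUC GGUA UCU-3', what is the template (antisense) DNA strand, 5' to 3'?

Replace U with T to get the coding DNA strand: ATACGGAGGGCGGCCCCCTGGAAACGTCTTCGTCGTTAATAATCGGTATCT. The template strand is its reverse complement (complement TATGCCTCCCGCCGGGGGACCTTTGCAGAAGCAGCAATTATTAGCCATAGA, then reverse).

5'-AGATACCGATTATTAACGACGAAGACGTTTCCAGGGGGCCGCCCTCCGTAT-3'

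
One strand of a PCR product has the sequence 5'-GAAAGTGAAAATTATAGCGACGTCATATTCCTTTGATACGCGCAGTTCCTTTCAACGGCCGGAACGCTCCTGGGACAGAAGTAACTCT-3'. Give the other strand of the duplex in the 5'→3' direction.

The complement of GAAAGTGAAAATTATAGCGACGTCATATTCCTTTGATACGCGCAGTTCCTTTCAACGGCCGGAACGCTCCTGGGACAGAAGTAACTCT is CTTTCACTTTTAATATCGCTGCAGTATAAGGAAACTATGCGCGTCAAGGAAAGTTGCCGGCCTTGCGAGGACCCTGTCTTCATTGAGA (A↔T, G↔C). DNA strands are antiparallel, so the complementary strand runs 3'→5'; reversing gives the 5'→3' form.

5'-AGAGTTACTTCTGTCCCAGGAGCGTTCCGGCCGTTGAAAGGAACTGCGCGTATCAAAGGAATATGACGTCGCTATAATTTTCACTTTC-3'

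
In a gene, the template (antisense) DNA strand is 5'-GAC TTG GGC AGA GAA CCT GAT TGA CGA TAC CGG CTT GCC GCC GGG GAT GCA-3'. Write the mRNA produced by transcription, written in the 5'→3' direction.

The mRNA has the sequence of the coding strand (reverse complement of the template) with T→U. Reverse complement of GACTTGGGCAGAGAACCTGATTGACGATACCGGCTTGCCGCCGGGGATGCA is TGCATCCCCGGCGGCAAGCCGGTATCGTCAATCAGGTTCTCTGCCCAAGTC; then T→U.

5′-UGCAUCCCCGGCGGCAAGCCGGUAUCGUCAAUCAGGUUCUCUGCCCAAGUC-3′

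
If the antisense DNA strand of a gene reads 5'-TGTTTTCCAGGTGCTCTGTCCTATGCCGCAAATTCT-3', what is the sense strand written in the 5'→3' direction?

The coding strand is complementary and antiparallel to the template: take the complement (A↔T, G↔C) and reverse.

5′-AGAATTTGCGGCATAGGACAGAGCACCTGGAAAACA-3′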